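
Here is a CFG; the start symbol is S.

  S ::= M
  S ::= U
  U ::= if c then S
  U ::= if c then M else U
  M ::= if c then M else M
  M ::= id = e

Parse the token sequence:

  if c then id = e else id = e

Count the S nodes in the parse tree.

[S [M if c then [M id = e] else [M id = e]]]

1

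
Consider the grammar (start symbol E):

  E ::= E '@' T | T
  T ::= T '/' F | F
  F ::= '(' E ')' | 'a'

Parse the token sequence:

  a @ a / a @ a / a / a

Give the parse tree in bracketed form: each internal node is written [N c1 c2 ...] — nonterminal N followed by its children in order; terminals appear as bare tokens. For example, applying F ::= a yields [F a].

[E [E [E [T [F a]]] @ [T [T [F a]] / [F a]]] @ [T [T [T [F a]] / [F a]] / [F a]]]

E
E @ T
E @ T @ T
T @ T @ T
F @ T @ T
a @ T @ T
a @ T / F @ T
a @ F / F @ T
a @ a / F @ T
a @ a / a @ T
a @ a / a @ T / F
a @ a / a @ T / F / F
a @ a / a @ F / F / F
a @ a / a @ a / F / F
a @ a / a @ a / a / F
a @ a / a @ a / a / a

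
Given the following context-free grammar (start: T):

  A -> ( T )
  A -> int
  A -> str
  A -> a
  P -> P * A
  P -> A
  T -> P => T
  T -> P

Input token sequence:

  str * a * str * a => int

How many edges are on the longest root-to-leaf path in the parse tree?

[T [P [P [P [P [A str]] * [A a]] * [A str]] * [A a]] => [T [P [A int]]]]

6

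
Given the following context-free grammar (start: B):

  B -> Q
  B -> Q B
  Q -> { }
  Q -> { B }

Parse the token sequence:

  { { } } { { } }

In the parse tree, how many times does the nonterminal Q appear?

4

[B [Q { [B [Q { }]] }] [B [Q { [B [Q { }]] }]]]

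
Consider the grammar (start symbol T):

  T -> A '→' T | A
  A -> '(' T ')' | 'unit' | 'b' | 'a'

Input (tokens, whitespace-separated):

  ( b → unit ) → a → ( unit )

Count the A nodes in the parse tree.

[T [A ( [T [A b] → [T [A unit]]] )] → [T [A a] → [T [A ( [T [A unit]] )]]]]

6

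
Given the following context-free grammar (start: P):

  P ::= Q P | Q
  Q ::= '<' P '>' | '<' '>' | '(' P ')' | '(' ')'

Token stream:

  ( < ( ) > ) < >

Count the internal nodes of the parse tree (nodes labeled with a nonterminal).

[P [Q ( [P [Q < [P [Q ( )]] >]] )] [P [Q < >]]]

8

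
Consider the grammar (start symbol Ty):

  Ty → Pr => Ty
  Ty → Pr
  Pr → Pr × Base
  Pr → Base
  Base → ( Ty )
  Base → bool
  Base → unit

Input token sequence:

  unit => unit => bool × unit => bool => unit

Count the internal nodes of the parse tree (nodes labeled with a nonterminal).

[Ty [Pr [Base unit]] => [Ty [Pr [Base unit]] => [Ty [Pr [Pr [Base bool]] × [Base unit]] => [Ty [Pr [Base bool]] => [Ty [Pr [Base unit]]]]]]]

17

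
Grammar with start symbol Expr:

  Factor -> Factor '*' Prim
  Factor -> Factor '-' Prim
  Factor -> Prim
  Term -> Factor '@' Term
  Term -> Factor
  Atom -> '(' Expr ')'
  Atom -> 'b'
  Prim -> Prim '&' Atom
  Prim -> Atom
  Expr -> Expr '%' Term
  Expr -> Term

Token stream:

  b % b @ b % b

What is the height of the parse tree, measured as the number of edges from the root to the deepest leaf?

[Expr [Expr [Expr [Term [Factor [Prim [Atom b]]]]] % [Term [Factor [Prim [Atom b]]] @ [Term [Factor [Prim [Atom b]]]]]] % [Term [Factor [Prim [Atom b]]]]]

7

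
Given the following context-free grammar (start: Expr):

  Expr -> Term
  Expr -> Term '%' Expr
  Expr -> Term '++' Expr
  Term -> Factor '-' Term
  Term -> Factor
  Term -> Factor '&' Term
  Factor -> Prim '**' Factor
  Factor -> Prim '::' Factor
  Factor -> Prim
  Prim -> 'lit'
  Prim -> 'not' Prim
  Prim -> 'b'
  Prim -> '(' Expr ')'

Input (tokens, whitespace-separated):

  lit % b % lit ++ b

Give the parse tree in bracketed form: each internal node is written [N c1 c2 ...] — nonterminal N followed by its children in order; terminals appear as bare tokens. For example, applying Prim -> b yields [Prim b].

[Expr [Term [Factor [Prim lit]]] % [Expr [Term [Factor [Prim b]]] % [Expr [Term [Factor [Prim lit]]] ++ [Expr [Term [Factor [Prim b]]]]]]]

Expr
Term % Expr
Factor % Expr
Prim % Expr
lit % Expr
lit % Term % Expr
lit % Factor % Expr
lit % Prim % Expr
lit % b % Expr
lit % b % Term ++ Expr
lit % b % Factor ++ Expr
lit % b % Prim ++ Expr
lit % b % lit ++ Expr
lit % b % lit ++ Term
lit % b % lit ++ Factor
lit % b % lit ++ Prim
lit % b % lit ++ b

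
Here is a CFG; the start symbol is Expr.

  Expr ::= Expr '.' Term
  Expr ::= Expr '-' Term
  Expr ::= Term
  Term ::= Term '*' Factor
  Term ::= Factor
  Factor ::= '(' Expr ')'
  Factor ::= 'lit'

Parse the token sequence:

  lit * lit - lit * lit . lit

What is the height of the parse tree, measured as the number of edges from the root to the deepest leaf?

6

[Expr [Expr [Expr [Term [Term [Factor lit]] * [Factor lit]]] - [Term [Term [Factor lit]] * [Factor lit]]] . [Term [Factor lit]]]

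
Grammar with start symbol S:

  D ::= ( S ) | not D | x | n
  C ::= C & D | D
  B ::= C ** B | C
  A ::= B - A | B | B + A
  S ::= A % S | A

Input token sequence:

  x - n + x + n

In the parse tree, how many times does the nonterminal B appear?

[S [A [B [C [D x]]] - [A [B [C [D n]]] + [A [B [C [D x]]] + [A [B [C [D n]]]]]]]]

4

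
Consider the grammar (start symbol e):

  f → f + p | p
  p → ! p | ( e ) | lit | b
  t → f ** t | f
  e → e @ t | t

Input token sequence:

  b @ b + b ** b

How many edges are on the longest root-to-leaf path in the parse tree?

5

[e [e [t [f [p b]]]] @ [t [f [f [p b]] + [p b]] ** [t [f [p b]]]]]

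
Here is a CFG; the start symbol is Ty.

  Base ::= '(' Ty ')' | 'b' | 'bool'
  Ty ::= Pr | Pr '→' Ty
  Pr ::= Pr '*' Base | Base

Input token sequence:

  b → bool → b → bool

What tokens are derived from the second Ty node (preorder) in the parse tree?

bool → b → bool

[Ty [Pr [Base b]] → [Ty [Pr [Base bool]] → [Ty [Pr [Base b]] → [Ty [Pr [Base bool]]]]]]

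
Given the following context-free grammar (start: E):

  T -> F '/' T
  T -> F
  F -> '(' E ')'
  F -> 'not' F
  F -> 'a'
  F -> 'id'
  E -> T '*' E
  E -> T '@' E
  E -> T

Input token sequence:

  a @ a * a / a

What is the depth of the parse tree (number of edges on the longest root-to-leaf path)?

6

[E [T [F a]] @ [E [T [F a]] * [E [T [F a] / [T [F a]]]]]]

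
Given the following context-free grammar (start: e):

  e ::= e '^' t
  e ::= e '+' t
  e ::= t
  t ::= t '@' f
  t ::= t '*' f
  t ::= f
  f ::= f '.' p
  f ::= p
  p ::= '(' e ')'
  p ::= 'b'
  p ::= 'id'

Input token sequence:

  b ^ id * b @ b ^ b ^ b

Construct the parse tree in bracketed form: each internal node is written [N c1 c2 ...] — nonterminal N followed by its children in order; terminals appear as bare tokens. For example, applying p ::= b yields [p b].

e
e ^ t
e ^ t ^ t
e ^ t ^ t ^ t
t ^ t ^ t ^ t
f ^ t ^ t ^ t
p ^ t ^ t ^ t
b ^ t ^ t ^ t
b ^ t @ f ^ t ^ t
b ^ t * f @ f ^ t ^ t
b ^ f * f @ f ^ t ^ t
b ^ p * f @ f ^ t ^ t
b ^ id * f @ f ^ t ^ t
b ^ id * p @ f ^ t ^ t
b ^ id * b @ f ^ t ^ t
b ^ id * b @ p ^ t ^ t
b ^ id * b @ b ^ t ^ t
b ^ id * b @ b ^ f ^ t
b ^ id * b @ b ^ p ^ t
b ^ id * b @ b ^ b ^ t
b ^ id * b @ b ^ b ^ f
b ^ id * b @ b ^ b ^ p
b ^ id * b @ b ^ b ^ b

[e [e [e [e [t [f [p b]]]] ^ [t [t [t [f [p id]]] * [f [p b]]] @ [f [p b]]]] ^ [t [f [p b]]]] ^ [t [f [p b]]]]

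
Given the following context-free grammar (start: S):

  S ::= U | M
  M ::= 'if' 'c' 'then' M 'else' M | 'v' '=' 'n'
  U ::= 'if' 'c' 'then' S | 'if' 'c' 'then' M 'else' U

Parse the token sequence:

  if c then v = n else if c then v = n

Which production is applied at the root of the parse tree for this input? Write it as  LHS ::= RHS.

S ::= U

[S [U if c then [M v = n] else [U if c then [S [M v = n]]]]]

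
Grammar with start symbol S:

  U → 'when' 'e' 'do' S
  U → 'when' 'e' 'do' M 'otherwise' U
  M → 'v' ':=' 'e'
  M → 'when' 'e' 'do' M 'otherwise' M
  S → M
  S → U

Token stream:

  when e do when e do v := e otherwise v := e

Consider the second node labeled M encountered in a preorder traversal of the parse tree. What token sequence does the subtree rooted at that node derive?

[S [U when e do [S [M when e do [M v := e] otherwise [M v := e]]]]]

v := e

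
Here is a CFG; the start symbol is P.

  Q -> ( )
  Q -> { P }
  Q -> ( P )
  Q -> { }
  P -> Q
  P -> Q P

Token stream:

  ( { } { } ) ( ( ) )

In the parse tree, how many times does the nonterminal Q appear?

[P [Q ( [P [Q { }] [P [Q { }]]] )] [P [Q ( [P [Q ( )]] )]]]

5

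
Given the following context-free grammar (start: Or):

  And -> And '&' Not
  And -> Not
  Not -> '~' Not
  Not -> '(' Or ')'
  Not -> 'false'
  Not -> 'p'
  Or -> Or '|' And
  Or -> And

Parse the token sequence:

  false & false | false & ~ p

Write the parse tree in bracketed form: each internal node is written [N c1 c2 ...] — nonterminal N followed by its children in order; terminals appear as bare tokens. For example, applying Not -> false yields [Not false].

[Or [Or [And [And [Not false]] & [Not false]]] | [And [And [Not false]] & [Not ~ [Not p]]]]

Or
Or | And
And | And
And & Not | And
Not & Not | And
false & Not | And
false & false | And
false & false | And & Not
false & false | Not & Not
false & false | false & Not
false & false | false & ~ Not
false & false | false & ~ p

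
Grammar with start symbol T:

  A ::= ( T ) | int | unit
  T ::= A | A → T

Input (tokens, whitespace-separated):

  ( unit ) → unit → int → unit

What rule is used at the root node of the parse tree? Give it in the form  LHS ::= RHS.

[T [A ( [T [A unit]] )] → [T [A unit] → [T [A int] → [T [A unit]]]]]

T ::= A → T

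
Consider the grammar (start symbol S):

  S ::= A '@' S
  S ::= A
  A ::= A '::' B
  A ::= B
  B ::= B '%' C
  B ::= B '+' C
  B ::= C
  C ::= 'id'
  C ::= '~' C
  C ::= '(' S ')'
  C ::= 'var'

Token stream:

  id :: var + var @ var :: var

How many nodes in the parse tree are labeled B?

[S [A [A [B [C id]]] :: [B [B [C var]] + [C var]]] @ [S [A [A [B [C var]]] :: [B [C var]]]]]

5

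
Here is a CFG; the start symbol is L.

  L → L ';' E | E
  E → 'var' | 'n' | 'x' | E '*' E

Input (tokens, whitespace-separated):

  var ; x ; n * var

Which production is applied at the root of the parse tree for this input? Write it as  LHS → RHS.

[L [L [L [E var]] ; [E x]] ; [E [E n] * [E var]]]

L → L ';' E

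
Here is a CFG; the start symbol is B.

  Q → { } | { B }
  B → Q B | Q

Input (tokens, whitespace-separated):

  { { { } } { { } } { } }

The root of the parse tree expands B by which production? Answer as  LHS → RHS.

[B [Q { [B [Q { [B [Q { }]] }] [B [Q { [B [Q { }]] }] [B [Q { }]]]] }]]

B → Q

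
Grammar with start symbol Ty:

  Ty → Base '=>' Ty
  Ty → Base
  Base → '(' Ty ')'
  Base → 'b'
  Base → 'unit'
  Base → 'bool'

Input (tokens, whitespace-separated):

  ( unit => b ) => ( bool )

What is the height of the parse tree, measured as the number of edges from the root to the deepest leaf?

5

[Ty [Base ( [Ty [Base unit] => [Ty [Base b]]] )] => [Ty [Base ( [Ty [Base bool]] )]]]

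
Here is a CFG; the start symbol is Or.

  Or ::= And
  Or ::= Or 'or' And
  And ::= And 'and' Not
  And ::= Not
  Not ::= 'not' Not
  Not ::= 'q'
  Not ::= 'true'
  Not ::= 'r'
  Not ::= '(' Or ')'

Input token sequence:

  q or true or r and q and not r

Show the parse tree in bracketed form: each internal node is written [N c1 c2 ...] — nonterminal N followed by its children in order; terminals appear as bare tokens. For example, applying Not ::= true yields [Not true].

Or
Or or And
Or or And or And
And or And or And
Not or And or And
q or And or And
q or Not or And
q or true or And
q or true or And and Not
q or true or And and Not and Not
q or true or Not and Not and Not
q or true or r and Not and Not
q or true or r and q and Not
q or true or r and q and not Not
q or true or r and q and not r

[Or [Or [Or [And [Not q]]] or [And [Not true]]] or [And [And [And [Not r]] and [Not q]] and [Not not [Not r]]]]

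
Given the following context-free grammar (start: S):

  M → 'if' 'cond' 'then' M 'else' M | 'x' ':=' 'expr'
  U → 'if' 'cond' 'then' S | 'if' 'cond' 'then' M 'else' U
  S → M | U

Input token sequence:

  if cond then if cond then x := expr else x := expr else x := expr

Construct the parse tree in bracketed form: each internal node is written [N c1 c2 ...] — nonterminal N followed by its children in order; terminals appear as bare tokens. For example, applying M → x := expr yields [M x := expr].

S
M
if cond then M else M
if cond then if cond then M else M else M
if cond then if cond then x := expr else M else M
if cond then if cond then x := expr else x := expr else M
if cond then if cond then x := expr else x := expr else x := expr

[S [M if cond then [M if cond then [M x := expr] else [M x := expr]] else [M x := expr]]]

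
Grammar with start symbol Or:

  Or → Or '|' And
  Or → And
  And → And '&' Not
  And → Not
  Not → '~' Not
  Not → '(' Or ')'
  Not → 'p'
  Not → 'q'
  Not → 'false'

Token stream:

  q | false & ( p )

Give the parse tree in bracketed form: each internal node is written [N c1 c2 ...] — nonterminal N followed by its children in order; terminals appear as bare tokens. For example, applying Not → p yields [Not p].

Or
Or | And
And | And
Not | And
q | And
q | And & Not
q | Not & Not
q | false & Not
q | false & ( Or )
q | false & ( And )
q | false & ( Not )
q | false & ( p )

[Or [Or [And [Not q]]] | [And [And [Not false]] & [Not ( [Or [And [Not p]]] )]]]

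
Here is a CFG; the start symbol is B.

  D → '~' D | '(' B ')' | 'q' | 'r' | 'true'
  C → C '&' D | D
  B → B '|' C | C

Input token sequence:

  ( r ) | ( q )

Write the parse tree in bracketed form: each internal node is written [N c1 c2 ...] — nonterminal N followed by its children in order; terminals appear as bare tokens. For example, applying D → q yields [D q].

B
B | C
C | C
D | C
( B ) | C
( C ) | C
( D ) | C
( r ) | C
( r ) | D
( r ) | ( B )
( r ) | ( C )
( r ) | ( D )
( r ) | ( q )

[B [B [C [D ( [B [C [D r]]] )]]] | [C [D ( [B [C [D q]]] )]]]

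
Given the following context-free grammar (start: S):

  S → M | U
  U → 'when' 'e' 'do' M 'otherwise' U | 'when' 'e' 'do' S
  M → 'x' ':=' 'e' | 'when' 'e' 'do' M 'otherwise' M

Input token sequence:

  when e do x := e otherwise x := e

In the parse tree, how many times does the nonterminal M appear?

3

[S [M when e do [M x := e] otherwise [M x := e]]]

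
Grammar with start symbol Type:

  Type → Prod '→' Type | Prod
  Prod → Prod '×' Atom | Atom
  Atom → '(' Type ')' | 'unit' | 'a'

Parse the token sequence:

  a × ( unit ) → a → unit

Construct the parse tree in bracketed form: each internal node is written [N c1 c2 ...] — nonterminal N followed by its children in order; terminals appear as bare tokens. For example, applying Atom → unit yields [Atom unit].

Type
Prod → Type
Prod × Atom → Type
Atom × Atom → Type
a × Atom → Type
a × ( Type ) → Type
a × ( Prod ) → Type
a × ( Atom ) → Type
a × ( unit ) → Type
a × ( unit ) → Prod → Type
a × ( unit ) → Atom → Type
a × ( unit ) → a → Type
a × ( unit ) → a → Prod
a × ( unit ) → a → Atom
a × ( unit ) → a → unit

[Type [Prod [Prod [Atom a]] × [Atom ( [Type [Prod [Atom unit]]] )]] → [Type [Prod [Atom a]] → [Type [Prod [Atom unit]]]]]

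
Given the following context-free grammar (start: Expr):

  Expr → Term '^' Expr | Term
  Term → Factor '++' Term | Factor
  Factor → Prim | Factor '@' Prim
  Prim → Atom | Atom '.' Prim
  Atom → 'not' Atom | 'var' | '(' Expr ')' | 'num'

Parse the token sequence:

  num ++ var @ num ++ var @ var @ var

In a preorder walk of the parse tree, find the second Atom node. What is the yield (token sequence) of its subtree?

[Expr [Term [Factor [Prim [Atom num]]] ++ [Term [Factor [Factor [Prim [Atom var]]] @ [Prim [Atom num]]] ++ [Term [Factor [Factor [Factor [Prim [Atom var]]] @ [Prim [Atom var]]] @ [Prim [Atom var]]]]]]]

var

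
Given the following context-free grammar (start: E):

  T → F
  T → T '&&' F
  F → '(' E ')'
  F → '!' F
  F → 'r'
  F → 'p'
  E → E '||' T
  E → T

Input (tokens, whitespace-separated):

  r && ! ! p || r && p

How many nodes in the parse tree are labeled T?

4

[E [E [T [T [F r]] && [F ! [F ! [F p]]]]] || [T [T [F r]] && [F p]]]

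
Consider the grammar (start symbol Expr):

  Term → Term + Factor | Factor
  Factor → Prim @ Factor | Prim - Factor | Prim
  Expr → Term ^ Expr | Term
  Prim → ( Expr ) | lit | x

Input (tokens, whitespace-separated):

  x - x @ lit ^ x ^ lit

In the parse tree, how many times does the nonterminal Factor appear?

5

[Expr [Term [Factor [Prim x] - [Factor [Prim x] @ [Factor [Prim lit]]]]] ^ [Expr [Term [Factor [Prim x]]] ^ [Expr [Term [Factor [Prim lit]]]]]]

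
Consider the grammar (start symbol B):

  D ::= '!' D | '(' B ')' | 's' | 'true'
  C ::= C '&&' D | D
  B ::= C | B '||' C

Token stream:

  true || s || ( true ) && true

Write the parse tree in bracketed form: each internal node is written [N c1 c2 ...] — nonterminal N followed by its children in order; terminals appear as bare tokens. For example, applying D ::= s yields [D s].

[B [B [B [C [D true]]] || [C [D s]]] || [C [C [D ( [B [C [D true]]] )]] && [D true]]]

B
B || C
B || C || C
C || C || C
D || C || C
true || C || C
true || D || C
true || s || C
true || s || C && D
true || s || D && D
true || s || ( B ) && D
true || s || ( C ) && D
true || s || ( D ) && D
true || s || ( true ) && D
true || s || ( true ) && true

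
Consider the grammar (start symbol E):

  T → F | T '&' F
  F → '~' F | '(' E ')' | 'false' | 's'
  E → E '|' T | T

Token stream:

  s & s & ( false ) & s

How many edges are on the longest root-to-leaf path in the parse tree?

[E [T [T [T [T [F s]] & [F s]] & [F ( [E [T [F false]]] )]] & [F s]]]

7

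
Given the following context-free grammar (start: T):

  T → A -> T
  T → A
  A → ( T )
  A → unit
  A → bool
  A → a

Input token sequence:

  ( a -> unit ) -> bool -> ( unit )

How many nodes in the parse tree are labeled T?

[T [A ( [T [A a] -> [T [A unit]]] )] -> [T [A bool] -> [T [A ( [T [A unit]] )]]]]

6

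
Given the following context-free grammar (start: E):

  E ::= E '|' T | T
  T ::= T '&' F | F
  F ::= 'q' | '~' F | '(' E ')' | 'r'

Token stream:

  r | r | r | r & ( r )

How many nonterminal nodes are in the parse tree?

[E [E [E [E [T [F r]]] | [T [F r]]] | [T [F r]]] | [T [T [F r]] & [F ( [E [T [F r]]] )]]]

17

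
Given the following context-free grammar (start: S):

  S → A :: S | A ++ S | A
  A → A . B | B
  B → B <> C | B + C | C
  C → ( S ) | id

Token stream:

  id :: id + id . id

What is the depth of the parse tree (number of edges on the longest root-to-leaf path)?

7

[S [A [B [C id]]] :: [S [A [A [B [B [C id]] + [C id]]] . [B [C id]]]]]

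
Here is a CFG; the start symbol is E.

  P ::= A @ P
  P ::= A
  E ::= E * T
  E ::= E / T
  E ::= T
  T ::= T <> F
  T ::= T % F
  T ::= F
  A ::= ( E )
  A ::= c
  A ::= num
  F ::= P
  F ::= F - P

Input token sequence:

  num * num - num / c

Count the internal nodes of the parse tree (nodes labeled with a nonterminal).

18

[E [E [E [T [F [P [A num]]]]] * [T [F [F [P [A num]]] - [P [A num]]]]] / [T [F [P [A c]]]]]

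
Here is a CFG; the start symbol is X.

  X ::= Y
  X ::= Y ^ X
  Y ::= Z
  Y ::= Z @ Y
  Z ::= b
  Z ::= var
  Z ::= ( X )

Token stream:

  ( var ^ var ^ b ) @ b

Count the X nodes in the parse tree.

[X [Y [Z ( [X [Y [Z var]] ^ [X [Y [Z var]] ^ [X [Y [Z b]]]]] )] @ [Y [Z b]]]]

4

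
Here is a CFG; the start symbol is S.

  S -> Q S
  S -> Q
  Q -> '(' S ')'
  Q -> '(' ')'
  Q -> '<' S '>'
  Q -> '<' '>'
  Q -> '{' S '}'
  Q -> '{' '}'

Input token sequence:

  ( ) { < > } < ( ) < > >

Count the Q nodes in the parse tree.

6

[S [Q ( )] [S [Q { [S [Q < >]] }] [S [Q < [S [Q ( )] [S [Q < >]]] >]]]]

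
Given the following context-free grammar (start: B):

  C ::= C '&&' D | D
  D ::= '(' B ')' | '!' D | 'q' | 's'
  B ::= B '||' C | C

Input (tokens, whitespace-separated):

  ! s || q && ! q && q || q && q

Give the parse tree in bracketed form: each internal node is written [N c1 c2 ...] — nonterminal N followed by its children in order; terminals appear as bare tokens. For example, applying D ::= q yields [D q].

[B [B [B [C [D ! [D s]]]] || [C [C [C [D q]] && [D ! [D q]]] && [D q]]] || [C [C [D q]] && [D q]]]

B
B || C
B || C || C
C || C || C
D || C || C
! D || C || C
! s || C || C
! s || C && D || C
! s || C && D && D || C
! s || D && D && D || C
! s || q && D && D || C
! s || q && ! D && D || C
! s || q && ! q && D || C
! s || q && ! q && q || C
! s || q && ! q && q || C && D
! s || q && ! q && q || D && D
! s || q && ! q && q || q && D
! s || q && ! q && q || q && q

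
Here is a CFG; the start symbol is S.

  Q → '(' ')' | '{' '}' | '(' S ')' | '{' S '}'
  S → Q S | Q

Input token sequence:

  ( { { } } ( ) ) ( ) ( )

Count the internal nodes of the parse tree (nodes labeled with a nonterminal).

[S [Q ( [S [Q { [S [Q { }]] }] [S [Q ( )]]] )] [S [Q ( )] [S [Q ( )]]]]

12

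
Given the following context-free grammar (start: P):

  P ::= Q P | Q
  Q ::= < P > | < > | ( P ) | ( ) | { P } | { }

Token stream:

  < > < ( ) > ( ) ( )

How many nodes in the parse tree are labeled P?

[P [Q < >] [P [Q < [P [Q ( )]] >] [P [Q ( )] [P [Q ( )]]]]]

5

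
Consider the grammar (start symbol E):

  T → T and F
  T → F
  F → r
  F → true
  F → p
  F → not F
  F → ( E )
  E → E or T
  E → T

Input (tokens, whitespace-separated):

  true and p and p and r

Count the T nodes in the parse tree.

[E [T [T [T [T [F true]] and [F p]] and [F p]] and [F r]]]

4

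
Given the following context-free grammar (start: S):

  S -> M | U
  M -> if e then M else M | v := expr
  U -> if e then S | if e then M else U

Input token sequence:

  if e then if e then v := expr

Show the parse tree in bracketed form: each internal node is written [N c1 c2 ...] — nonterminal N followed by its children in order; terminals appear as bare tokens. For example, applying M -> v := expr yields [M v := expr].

[S [U if e then [S [U if e then [S [M v := expr]]]]]]

S
U
if e then S
if e then U
if e then if e then S
if e then if e then M
if e then if e then v := expr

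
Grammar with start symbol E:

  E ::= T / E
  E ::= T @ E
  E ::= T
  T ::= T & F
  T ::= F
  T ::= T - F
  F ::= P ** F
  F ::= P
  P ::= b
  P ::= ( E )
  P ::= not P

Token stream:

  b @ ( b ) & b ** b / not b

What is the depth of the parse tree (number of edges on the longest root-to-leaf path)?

10

[E [T [F [P b]]] @ [E [T [T [F [P ( [E [T [F [P b]]]] )]]] & [F [P b] ** [F [P b]]]] / [E [T [F [P not [P b]]]]]]]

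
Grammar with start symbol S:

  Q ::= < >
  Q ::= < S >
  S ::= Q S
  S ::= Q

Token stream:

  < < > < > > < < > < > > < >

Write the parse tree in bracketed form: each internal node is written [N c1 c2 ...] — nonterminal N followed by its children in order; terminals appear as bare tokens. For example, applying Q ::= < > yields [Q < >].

[S [Q < [S [Q < >] [S [Q < >]]] >] [S [Q < [S [Q < >] [S [Q < >]]] >] [S [Q < >]]]]

S
Q S
< S > S
< Q S > S
< < > S > S
< < > Q > S
< < > < > > S
< < > < > > Q S
< < > < > > < S > S
< < > < > > < Q S > S
< < > < > > < < > S > S
< < > < > > < < > Q > S
< < > < > > < < > < > > S
< < > < > > < < > < > > Q
< < > < > > < < > < > > < >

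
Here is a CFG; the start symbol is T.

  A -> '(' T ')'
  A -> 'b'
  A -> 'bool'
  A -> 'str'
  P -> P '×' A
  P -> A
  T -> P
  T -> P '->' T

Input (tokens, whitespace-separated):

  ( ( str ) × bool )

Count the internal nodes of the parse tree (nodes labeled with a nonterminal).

11

[T [P [A ( [T [P [P [A ( [T [P [A str]]] )]] × [A bool]]] )]]]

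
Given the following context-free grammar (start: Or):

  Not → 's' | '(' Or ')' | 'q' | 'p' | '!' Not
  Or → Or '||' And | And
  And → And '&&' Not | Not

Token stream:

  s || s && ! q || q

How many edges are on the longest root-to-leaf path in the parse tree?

5

[Or [Or [Or [And [Not s]]] || [And [And [Not s]] && [Not ! [Not q]]]] || [And [Not q]]]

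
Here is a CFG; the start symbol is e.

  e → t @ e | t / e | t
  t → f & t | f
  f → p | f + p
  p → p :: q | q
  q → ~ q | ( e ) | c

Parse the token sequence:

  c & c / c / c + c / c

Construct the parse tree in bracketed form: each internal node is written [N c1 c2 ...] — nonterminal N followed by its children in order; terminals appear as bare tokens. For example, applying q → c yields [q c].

[e [t [f [p [q c]]] & [t [f [p [q c]]]]] / [e [t [f [p [q c]]]] / [e [t [f [f [p [q c]]] + [p [q c]]]] / [e [t [f [p [q c]]]]]]]]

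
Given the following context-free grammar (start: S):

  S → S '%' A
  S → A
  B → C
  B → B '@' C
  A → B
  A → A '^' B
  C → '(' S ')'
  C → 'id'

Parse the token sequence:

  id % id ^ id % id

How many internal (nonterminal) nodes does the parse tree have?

[S [S [S [A [B [C id]]]] % [A [A [B [C id]]] ^ [B [C id]]]] % [A [B [C id]]]]

15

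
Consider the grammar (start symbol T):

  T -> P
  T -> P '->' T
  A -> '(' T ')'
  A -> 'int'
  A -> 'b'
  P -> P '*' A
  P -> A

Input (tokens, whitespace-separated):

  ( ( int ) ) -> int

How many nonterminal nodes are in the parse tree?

12

[T [P [A ( [T [P [A ( [T [P [A int]]] )]]] )]] -> [T [P [A int]]]]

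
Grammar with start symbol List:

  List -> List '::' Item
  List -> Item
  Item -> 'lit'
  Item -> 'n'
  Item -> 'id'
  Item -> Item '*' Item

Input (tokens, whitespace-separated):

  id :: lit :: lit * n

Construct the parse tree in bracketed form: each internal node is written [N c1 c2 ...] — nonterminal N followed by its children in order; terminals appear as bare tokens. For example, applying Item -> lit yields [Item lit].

[List [List [List [Item id]] :: [Item lit]] :: [Item [Item lit] * [Item n]]]

List
List :: Item
List :: Item :: Item
Item :: Item :: Item
id :: Item :: Item
id :: lit :: Item
id :: lit :: Item * Item
id :: lit :: lit * Item
id :: lit :: lit * n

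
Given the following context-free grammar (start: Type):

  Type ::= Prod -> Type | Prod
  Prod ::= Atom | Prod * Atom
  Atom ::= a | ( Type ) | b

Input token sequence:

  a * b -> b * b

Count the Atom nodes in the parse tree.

[Type [Prod [Prod [Atom a]] * [Atom b]] -> [Type [Prod [Prod [Atom b]] * [Atom b]]]]

4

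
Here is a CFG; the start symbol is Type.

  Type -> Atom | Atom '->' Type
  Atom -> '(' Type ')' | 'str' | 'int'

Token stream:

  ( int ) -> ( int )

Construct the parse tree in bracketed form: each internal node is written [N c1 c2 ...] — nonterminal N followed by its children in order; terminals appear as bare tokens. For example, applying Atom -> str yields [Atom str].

[Type [Atom ( [Type [Atom int]] )] -> [Type [Atom ( [Type [Atom int]] )]]]

Type
Atom -> Type
( Type ) -> Type
( Atom ) -> Type
( int ) -> Type
( int ) -> Atom
( int ) -> ( Type )
( int ) -> ( Atom )
( int ) -> ( int )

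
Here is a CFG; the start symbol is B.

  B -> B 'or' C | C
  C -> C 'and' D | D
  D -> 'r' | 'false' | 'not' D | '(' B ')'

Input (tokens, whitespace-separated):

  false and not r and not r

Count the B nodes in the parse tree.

[B [C [C [C [D false]] and [D not [D r]]] and [D not [D r]]]]

1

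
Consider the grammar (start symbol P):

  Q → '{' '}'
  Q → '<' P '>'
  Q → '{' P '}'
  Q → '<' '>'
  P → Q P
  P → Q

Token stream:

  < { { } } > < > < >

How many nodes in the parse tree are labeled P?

[P [Q < [P [Q { [P [Q { }]] }]] >] [P [Q < >] [P [Q < >]]]]

5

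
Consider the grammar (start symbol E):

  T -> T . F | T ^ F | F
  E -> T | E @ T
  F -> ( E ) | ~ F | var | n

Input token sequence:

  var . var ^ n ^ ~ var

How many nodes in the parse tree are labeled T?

[E [T [T [T [T [F var]] . [F var]] ^ [F n]] ^ [F ~ [F var]]]]

4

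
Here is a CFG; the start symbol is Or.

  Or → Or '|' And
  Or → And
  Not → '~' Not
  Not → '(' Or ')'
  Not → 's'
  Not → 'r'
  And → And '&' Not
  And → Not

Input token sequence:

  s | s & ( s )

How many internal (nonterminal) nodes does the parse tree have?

[Or [Or [And [Not s]]] | [And [And [Not s]] & [Not ( [Or [And [Not s]]] )]]]

11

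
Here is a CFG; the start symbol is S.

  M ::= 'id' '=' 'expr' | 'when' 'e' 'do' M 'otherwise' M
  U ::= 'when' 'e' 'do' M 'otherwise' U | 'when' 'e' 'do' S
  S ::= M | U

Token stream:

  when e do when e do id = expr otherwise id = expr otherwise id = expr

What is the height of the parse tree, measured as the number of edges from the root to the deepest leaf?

4

[S [M when e do [M when e do [M id = expr] otherwise [M id = expr]] otherwise [M id = expr]]]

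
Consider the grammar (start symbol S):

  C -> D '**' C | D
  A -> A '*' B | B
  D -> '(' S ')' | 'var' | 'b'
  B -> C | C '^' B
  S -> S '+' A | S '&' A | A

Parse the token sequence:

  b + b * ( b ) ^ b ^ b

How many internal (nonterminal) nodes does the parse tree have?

[S [S [A [B [C [D b]]]]] + [A [A [B [C [D b]]]] * [B [C [D ( [S [A [B [C [D b]]]]] )]] ^ [B [C [D b]] ^ [B [C [D b]]]]]]]

25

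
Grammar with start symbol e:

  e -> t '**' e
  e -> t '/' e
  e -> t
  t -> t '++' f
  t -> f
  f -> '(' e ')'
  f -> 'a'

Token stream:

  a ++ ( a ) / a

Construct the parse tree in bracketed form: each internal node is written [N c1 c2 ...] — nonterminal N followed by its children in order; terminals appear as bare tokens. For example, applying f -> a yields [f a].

[e [t [t [f a]] ++ [f ( [e [t [f a]]] )]] / [e [t [f a]]]]

e
t / e
t ++ f / e
f ++ f / e
a ++ f / e
a ++ ( e ) / e
a ++ ( t ) / e
a ++ ( f ) / e
a ++ ( a ) / e
a ++ ( a ) / t
a ++ ( a ) / f
a ++ ( a ) / a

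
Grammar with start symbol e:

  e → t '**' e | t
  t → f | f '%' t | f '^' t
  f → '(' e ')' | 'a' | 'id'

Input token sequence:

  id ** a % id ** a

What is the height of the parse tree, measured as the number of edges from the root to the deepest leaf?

5

[e [t [f id]] ** [e [t [f a] % [t [f id]]] ** [e [t [f a]]]]]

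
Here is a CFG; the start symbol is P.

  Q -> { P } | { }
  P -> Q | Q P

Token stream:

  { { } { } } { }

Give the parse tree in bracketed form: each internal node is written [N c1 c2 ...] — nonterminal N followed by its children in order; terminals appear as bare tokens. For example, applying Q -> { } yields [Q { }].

[P [Q { [P [Q { }] [P [Q { }]]] }] [P [Q { }]]]

P
Q P
{ P } P
{ Q P } P
{ { } P } P
{ { } Q } P
{ { } { } } P
{ { } { } } Q
{ { } { } } { }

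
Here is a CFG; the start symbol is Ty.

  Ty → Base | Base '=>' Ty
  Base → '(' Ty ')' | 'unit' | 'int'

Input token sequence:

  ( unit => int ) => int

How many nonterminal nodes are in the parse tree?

8

[Ty [Base ( [Ty [Base unit] => [Ty [Base int]]] )] => [Ty [Base int]]]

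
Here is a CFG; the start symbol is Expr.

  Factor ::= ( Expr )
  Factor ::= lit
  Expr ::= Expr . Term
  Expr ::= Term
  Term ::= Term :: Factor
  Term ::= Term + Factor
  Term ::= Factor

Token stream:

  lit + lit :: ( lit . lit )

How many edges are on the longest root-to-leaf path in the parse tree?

[Expr [Term [Term [Term [Factor lit]] + [Factor lit]] :: [Factor ( [Expr [Expr [Term [Factor lit]]] . [Term [Factor lit]]] )]]]

7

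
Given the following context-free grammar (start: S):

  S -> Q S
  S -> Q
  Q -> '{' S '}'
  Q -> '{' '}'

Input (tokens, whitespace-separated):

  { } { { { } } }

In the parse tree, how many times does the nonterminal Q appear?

4

[S [Q { }] [S [Q { [S [Q { [S [Q { }]] }]] }]]]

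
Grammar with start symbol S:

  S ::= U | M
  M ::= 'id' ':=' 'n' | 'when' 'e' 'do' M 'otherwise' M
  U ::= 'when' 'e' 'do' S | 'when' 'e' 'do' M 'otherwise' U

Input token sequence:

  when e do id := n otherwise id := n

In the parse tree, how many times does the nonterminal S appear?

1

[S [M when e do [M id := n] otherwise [M id := n]]]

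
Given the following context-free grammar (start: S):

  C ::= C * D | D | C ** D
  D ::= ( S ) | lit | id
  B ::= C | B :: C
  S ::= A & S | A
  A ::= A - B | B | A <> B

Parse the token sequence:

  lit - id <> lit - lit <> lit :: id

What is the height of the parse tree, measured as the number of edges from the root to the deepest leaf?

[S [A [A [A [A [A [B [C [D lit]]]] - [B [C [D id]]]] <> [B [C [D lit]]]] - [B [C [D lit]]]] <> [B [B [C [D lit]]] :: [C [D id]]]]]

9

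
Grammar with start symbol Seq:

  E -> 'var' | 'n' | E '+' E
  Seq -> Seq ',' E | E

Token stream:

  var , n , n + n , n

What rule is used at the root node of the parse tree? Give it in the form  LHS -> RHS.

[Seq [Seq [Seq [Seq [E var]] , [E n]] , [E [E n] + [E n]]] , [E n]]

Seq -> Seq ',' E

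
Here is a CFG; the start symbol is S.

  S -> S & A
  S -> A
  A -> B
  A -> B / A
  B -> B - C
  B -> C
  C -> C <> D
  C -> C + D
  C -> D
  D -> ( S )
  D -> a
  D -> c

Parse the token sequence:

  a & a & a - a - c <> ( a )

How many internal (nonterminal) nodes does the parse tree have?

28

[S [S [S [A [B [C [D a]]]]] & [A [B [C [D a]]]]] & [A [B [B [B [C [D a]]] - [C [D a]]] - [C [C [D c]] <> [D ( [S [A [B [C [D a]]]]] )]]]]]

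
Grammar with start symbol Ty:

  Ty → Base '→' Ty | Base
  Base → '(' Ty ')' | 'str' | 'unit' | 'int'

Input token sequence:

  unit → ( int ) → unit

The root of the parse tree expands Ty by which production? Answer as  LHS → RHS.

Ty → Base '→' Ty

[Ty [Base unit] → [Ty [Base ( [Ty [Base int]] )] → [Ty [Base unit]]]]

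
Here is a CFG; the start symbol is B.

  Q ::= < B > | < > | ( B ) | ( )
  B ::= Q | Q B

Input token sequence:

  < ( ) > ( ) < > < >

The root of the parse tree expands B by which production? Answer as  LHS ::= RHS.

[B [Q < [B [Q ( )]] >] [B [Q ( )] [B [Q < >] [B [Q < >]]]]]

B ::= Q B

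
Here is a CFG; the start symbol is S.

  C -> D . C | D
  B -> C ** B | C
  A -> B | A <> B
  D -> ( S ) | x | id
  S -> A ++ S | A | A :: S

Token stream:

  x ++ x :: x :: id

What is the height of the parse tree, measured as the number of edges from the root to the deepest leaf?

[S [A [B [C [D x]]]] ++ [S [A [B [C [D x]]]] :: [S [A [B [C [D x]]]] :: [S [A [B [C [D id]]]]]]]]

8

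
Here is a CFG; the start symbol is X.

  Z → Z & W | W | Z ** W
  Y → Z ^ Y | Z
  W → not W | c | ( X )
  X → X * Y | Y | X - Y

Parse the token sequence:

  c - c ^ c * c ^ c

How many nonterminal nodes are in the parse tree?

18

[X [X [X [Y [Z [W c]]]] - [Y [Z [W c]] ^ [Y [Z [W c]]]]] * [Y [Z [W c]] ^ [Y [Z [W c]]]]]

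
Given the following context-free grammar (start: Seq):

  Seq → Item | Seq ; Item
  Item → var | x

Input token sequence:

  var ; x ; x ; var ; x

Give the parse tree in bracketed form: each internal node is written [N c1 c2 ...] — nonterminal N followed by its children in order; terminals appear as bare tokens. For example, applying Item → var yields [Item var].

Seq
Seq ; Item
Seq ; Item ; Item
Seq ; Item ; Item ; Item
Seq ; Item ; Item ; Item ; Item
Item ; Item ; Item ; Item ; Item
var ; Item ; Item ; Item ; Item
var ; x ; Item ; Item ; Item
var ; x ; x ; Item ; Item
var ; x ; x ; var ; Item
var ; x ; x ; var ; x

[Seq [Seq [Seq [Seq [Seq [Item var]] ; [Item x]] ; [Item x]] ; [Item var]] ; [Item x]]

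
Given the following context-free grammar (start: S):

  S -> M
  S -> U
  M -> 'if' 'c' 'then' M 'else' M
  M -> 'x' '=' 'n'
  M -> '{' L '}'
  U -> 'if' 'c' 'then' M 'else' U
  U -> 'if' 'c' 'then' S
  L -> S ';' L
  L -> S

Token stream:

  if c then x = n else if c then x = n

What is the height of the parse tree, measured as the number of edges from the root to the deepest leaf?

[S [U if c then [M x = n] else [U if c then [S [M x = n]]]]]

5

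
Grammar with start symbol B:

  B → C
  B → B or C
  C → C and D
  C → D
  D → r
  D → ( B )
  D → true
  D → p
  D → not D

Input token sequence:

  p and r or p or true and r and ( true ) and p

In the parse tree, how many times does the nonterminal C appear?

[B [B [B [C [C [D p]] and [D r]]] or [C [D p]]] or [C [C [C [C [D true]] and [D r]] and [D ( [B [C [D true]]] )]] and [D p]]]

8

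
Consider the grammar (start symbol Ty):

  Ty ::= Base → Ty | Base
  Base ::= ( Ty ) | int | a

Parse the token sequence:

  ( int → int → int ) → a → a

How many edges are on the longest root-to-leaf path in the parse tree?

[Ty [Base ( [Ty [Base int] → [Ty [Base int] → [Ty [Base int]]]] )] → [Ty [Base a] → [Ty [Base a]]]]

6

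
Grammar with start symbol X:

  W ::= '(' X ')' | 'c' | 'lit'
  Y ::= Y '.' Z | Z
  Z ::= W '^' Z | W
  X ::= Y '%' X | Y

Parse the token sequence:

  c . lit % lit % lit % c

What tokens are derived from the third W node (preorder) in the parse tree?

lit

[X [Y [Y [Z [W c]]] . [Z [W lit]]] % [X [Y [Z [W lit]]] % [X [Y [Z [W lit]]] % [X [Y [Z [W c]]]]]]]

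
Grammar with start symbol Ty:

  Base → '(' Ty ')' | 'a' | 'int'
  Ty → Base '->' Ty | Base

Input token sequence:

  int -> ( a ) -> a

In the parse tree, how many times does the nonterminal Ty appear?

4

[Ty [Base int] -> [Ty [Base ( [Ty [Base a]] )] -> [Ty [Base a]]]]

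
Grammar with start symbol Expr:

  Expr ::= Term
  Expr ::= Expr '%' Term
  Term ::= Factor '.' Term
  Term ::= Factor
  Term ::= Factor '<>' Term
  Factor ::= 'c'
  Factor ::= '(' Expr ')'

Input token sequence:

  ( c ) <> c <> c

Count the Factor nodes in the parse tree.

[Expr [Term [Factor ( [Expr [Term [Factor c]]] )] <> [Term [Factor c] <> [Term [Factor c]]]]]

4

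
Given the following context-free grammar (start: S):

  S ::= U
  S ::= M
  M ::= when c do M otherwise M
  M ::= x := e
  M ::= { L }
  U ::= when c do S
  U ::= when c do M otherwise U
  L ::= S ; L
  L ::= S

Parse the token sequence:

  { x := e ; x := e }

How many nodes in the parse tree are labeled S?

3

[S [M { [L [S [M x := e]] ; [L [S [M x := e]]]] }]]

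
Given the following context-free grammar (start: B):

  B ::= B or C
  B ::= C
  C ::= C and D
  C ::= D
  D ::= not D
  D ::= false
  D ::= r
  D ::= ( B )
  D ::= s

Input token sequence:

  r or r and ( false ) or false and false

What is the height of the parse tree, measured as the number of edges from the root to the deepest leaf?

[B [B [B [C [D r]]] or [C [C [D r]] and [D ( [B [C [D false]]] )]]] or [C [C [D false]] and [D false]]]

7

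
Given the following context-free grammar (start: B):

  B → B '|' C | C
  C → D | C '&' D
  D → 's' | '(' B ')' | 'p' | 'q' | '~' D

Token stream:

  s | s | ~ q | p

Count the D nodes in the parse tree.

5

[B [B [B [B [C [D s]]] | [C [D s]]] | [C [D ~ [D q]]]] | [C [D p]]]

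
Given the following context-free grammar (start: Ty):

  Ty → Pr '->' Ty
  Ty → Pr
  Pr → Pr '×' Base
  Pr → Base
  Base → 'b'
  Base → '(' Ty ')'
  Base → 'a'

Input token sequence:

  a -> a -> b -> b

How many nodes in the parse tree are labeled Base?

[Ty [Pr [Base a]] -> [Ty [Pr [Base a]] -> [Ty [Pr [Base b]] -> [Ty [Pr [Base b]]]]]]

4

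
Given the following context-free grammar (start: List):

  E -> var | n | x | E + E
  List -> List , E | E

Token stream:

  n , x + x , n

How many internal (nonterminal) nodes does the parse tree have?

8

[List [List [List [E n]] , [E [E x] + [E x]]] , [E n]]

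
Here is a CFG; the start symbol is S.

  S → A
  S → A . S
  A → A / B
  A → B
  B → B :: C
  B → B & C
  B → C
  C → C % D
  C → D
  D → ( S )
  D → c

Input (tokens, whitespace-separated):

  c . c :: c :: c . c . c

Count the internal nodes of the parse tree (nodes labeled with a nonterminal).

26

[S [A [B [C [D c]]]] . [S [A [B [B [B [C [D c]]] :: [C [D c]]] :: [C [D c]]]] . [S [A [B [C [D c]]]] . [S [A [B [C [D c]]]]]]]]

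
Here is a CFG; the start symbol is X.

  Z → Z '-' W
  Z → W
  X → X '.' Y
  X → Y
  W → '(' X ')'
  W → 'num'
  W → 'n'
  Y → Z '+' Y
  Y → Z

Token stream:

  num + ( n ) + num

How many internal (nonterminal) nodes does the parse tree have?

14

[X [Y [Z [W num]] + [Y [Z [W ( [X [Y [Z [W n]]]] )]] + [Y [Z [W num]]]]]]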